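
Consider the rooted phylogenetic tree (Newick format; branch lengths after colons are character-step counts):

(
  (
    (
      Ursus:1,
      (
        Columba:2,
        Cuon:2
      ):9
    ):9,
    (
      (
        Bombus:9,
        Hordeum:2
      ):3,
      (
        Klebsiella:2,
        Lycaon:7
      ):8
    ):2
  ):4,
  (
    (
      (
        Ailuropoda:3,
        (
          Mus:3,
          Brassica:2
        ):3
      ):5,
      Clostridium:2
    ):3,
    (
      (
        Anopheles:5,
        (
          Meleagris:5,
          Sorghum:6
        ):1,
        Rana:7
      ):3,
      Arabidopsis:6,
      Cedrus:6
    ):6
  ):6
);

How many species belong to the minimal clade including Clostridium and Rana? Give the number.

The MRCA of Clostridium and Rana is the node subtending (((Ailuropoda,(Mus,Brassica)),Clostridium),((Anopheles,(Meleagris,Sorghum),Rana),Arabidopsis,Cedrus)).
That clade contains 10 terminal taxa: Ailuropoda, Anopheles, Arabidopsis, Brassica, Cedrus, Clostridium, Meleagris, Mus, Rana, Sorghum.

10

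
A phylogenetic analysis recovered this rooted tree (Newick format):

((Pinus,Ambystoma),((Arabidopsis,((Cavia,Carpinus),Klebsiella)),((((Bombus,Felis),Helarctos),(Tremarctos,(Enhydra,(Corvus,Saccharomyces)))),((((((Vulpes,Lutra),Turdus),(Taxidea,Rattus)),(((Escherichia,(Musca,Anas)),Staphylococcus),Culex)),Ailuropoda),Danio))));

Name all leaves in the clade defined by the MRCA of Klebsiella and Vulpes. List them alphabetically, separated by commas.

Tracing Klebsiella: it sits inside ((Cavia,Carpinus),Klebsiella).
Tracing Vulpes: it sits inside (Vulpes,Lutra).
The smallest clade enclosing both is ((Arabidopsis,((Cavia,Carpinus),Klebsiella)),((((Bombus,Felis),Helarctos),(Tremarctos,(Enhydra,(Corvus,Saccharomyces)))),((((((Vulpes,Lutra),Turdus),(Taxidea,Rattus)),(((Escherichia,(Musca,Anas)),Staphylococcus),Culex)),Ailuropoda),Danio))); the answer is its 23 terminal taxa in alphabetical order.

Ailuropoda, Anas, Arabidopsis, Bombus, Carpinus, Cavia, Corvus, Culex, Danio, Enhydra, Escherichia, Felis, Helarctos, Klebsiella, Lutra, Musca, Rattus, Saccharomyces, Staphylococcus, Taxidea, Tremarctos, Turdus, Vulpes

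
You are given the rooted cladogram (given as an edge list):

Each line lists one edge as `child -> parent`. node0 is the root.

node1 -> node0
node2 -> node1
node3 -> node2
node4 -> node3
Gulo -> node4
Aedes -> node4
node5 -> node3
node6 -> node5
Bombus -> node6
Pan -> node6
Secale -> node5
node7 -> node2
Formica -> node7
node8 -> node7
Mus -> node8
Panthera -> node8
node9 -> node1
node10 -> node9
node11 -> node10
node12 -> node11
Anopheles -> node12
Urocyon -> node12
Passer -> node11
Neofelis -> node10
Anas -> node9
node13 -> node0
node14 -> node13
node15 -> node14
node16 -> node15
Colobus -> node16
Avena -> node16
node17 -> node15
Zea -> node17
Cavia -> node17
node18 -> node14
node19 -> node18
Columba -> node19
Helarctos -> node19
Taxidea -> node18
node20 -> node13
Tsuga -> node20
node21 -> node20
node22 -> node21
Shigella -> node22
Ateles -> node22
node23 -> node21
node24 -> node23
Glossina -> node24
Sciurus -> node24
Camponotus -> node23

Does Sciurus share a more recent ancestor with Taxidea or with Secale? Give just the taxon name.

The MRCA of Sciurus and Taxidea subtends ((((Colobus,Avena),(Zea,Cavia)),((Columba,Helarctos),Taxidea)),(Tsuga,((Shigella,Ateles),((Glossina,Sciurus),Camponotus)))) (13 taxa).
The MRCA of Sciurus and Secale is the root, subtending the entire tree (26 taxa).
The first is nested inside the second, so Sciurus shares a more recent common ancestor with Taxidea.

Taxidea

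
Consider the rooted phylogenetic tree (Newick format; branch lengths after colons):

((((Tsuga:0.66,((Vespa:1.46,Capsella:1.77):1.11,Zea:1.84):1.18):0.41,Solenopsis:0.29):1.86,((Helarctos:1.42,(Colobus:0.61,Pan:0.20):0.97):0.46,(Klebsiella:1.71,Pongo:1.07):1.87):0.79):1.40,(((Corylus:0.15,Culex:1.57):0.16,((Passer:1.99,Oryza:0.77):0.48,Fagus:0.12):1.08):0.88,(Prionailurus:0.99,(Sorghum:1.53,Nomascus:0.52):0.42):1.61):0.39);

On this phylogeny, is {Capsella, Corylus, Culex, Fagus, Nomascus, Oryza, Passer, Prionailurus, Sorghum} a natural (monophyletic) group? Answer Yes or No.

The MRCA of the listed taxa is the root, so the smallest clade containing them is the whole tree.
That clade also contains Colobus, Helarctos, Klebsiella, Pan, Pongo, Solenopsis, Tsuga, Vespa, Zea, which are not in the proposed group, so the group is not monophyletic.

No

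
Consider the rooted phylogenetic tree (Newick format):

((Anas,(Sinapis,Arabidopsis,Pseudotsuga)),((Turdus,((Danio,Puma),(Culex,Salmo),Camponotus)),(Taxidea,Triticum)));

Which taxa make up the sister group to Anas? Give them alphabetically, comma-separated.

Arabidopsis, Pseudotsuga, Sinapis

Anas attaches to the tree at the node subtending (Anas,(Sinapis,Arabidopsis,Pseudotsuga)).
The other lineage descending from that same node — the sister group — is (Sinapis,Arabidopsis,Pseudotsuga); its 3 tips in alphabetical order are the answer.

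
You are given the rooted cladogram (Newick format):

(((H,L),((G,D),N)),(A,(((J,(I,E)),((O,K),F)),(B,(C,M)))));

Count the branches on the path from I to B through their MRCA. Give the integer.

The MRCA of I and B is the node subtending (((J,(I,E)),((O,K),F)),(B,(C,M))).
From I up to that node: 4 branches. From B up to the same node: 2 branches. Total: 4 + 2 = 6.

6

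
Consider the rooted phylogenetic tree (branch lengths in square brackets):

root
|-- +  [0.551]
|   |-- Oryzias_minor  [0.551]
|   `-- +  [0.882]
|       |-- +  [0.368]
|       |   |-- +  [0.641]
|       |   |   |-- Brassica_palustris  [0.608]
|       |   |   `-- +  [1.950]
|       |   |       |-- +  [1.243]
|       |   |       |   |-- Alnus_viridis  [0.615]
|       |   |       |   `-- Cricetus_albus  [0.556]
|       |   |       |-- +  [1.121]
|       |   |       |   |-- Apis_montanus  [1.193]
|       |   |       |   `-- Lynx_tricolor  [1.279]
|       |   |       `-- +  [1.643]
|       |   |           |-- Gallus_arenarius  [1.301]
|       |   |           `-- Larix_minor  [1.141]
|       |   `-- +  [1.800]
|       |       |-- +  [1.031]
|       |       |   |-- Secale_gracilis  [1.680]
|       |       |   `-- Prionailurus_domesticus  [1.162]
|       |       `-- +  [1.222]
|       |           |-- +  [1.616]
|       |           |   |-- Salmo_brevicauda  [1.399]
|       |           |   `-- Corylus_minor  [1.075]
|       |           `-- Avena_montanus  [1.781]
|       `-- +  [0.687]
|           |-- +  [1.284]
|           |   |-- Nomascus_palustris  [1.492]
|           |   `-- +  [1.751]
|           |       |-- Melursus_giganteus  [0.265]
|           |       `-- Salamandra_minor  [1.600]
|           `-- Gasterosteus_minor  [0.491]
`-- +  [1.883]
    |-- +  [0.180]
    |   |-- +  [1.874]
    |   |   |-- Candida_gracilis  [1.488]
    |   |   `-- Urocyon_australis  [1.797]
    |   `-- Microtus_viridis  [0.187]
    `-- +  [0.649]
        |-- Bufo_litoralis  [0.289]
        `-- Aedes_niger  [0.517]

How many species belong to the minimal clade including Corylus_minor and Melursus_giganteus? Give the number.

16

The MRCA of Corylus_minor and Melursus_giganteus is the node subtending (((Brassica_palustris,((Alnus_viridis,Cricetus_albus),(Apis_montanus,Lynx_tricolor),(Gallus_arenarius,Larix_minor))),((Secale_gracilis,Prionailurus_domesticus),((Salmo_brevicauda,Corylus_minor),Avena_montanus))),((Nomascus_palustris,(Melursus_giganteus,Salamandra_minor)),Gasterosteus_minor)).
That clade contains 16 terminal taxa: Alnus_viridis, Apis_montanus, Avena_montanus, Brassica_palustris, Corylus_minor, Cricetus_albus, Gallus_arenarius, Gasterosteus_minor, Larix_minor, Lynx_tricolor, Melursus_giganteus, Nomascus_palustris, Prionailurus_domesticus, Salamandra_minor, Salmo_brevicauda, Secale_gracilis.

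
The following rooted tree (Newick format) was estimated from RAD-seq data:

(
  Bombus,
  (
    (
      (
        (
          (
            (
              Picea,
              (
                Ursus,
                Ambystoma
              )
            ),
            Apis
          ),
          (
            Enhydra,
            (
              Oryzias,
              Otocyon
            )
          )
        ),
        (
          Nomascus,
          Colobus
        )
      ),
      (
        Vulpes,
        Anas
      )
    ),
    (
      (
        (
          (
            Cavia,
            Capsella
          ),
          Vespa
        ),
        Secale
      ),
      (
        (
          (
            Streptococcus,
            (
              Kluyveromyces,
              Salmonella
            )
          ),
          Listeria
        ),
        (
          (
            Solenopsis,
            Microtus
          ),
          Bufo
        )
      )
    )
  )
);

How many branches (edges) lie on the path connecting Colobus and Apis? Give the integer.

The MRCA of Colobus and Apis is the node subtending ((((Picea,(Ursus,Ambystoma)),Apis),(Enhydra,(Oryzias,Otocyon))),(Nomascus,Colobus)).
From Colobus up to that node: 2 branches. From Apis up to the same node: 3 branches. Total: 2 + 3 = 5.

5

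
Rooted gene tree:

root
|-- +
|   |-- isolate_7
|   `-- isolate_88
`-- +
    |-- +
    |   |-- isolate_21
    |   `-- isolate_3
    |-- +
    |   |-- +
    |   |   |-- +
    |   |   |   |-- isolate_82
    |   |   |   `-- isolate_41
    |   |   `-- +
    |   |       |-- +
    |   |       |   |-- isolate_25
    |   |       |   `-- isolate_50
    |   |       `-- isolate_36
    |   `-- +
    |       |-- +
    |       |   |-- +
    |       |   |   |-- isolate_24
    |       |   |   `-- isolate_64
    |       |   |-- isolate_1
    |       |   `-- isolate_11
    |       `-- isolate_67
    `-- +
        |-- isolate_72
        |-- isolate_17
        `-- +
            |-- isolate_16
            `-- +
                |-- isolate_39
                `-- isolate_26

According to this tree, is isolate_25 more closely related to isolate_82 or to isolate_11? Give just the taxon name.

The MRCA of isolate_25 and isolate_82 subtends ((isolate_82,isolate_41),((isolate_25,isolate_50),isolate_36)) (5 taxa).
The MRCA of isolate_25 and isolate_11 subtends (((isolate_82,isolate_41),((isolate_25,isolate_50),isolate_36)),(((isolate_24,isolate_64),isolate_1,isolate_11),isolate_67)) (10 taxa).
The first is nested inside the second, so isolate_25 shares a more recent common ancestor with isolate_82.

isolate_82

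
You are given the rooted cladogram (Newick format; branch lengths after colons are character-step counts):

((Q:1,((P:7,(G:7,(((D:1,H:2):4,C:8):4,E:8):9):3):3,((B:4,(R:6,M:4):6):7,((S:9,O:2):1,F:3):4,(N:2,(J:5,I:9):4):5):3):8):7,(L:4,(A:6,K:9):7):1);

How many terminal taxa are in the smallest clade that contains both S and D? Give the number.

15

The MRCA of S and D is the node subtending ((P,(G,(((D,H),C),E))),((B,(R,M)),((S,O),F),(N,(J,I)))).
That clade contains 15 terminal taxa: B, C, D, E, F, G, H, I, J, M, N, O, P, R, S.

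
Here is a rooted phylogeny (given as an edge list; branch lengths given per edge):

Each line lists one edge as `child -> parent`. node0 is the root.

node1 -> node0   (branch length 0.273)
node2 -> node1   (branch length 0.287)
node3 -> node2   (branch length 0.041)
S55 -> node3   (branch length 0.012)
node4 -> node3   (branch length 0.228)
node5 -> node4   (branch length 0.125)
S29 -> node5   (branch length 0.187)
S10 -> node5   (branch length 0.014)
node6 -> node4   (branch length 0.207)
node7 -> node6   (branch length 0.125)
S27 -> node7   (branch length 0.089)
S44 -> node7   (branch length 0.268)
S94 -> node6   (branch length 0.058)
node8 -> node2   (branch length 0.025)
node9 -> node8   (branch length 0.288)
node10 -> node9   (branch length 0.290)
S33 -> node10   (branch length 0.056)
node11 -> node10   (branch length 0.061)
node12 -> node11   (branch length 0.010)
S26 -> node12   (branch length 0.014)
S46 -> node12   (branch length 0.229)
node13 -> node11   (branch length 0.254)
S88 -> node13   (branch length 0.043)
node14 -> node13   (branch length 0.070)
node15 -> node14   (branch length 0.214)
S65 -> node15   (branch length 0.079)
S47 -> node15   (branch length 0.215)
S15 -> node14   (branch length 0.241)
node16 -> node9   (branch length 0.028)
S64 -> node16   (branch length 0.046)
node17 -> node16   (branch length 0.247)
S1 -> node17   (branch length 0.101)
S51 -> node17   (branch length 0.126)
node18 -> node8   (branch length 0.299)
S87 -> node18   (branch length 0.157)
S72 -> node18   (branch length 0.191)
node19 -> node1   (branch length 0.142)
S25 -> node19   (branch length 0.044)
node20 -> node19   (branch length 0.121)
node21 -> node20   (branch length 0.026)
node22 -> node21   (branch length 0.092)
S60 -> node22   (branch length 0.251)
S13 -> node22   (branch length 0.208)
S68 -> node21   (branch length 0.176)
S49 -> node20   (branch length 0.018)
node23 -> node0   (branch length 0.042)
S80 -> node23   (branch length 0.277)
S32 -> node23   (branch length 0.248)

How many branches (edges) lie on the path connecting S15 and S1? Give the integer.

The MRCA of S15 and S1 is the node subtending ((S33,((S26,S46),(S88,((S65,S47),S15)))),(S64,(S1,S51))).
From S15 up to that node: 5 branches. From S1 up to the same node: 3 branches. Total: 5 + 3 = 8.

8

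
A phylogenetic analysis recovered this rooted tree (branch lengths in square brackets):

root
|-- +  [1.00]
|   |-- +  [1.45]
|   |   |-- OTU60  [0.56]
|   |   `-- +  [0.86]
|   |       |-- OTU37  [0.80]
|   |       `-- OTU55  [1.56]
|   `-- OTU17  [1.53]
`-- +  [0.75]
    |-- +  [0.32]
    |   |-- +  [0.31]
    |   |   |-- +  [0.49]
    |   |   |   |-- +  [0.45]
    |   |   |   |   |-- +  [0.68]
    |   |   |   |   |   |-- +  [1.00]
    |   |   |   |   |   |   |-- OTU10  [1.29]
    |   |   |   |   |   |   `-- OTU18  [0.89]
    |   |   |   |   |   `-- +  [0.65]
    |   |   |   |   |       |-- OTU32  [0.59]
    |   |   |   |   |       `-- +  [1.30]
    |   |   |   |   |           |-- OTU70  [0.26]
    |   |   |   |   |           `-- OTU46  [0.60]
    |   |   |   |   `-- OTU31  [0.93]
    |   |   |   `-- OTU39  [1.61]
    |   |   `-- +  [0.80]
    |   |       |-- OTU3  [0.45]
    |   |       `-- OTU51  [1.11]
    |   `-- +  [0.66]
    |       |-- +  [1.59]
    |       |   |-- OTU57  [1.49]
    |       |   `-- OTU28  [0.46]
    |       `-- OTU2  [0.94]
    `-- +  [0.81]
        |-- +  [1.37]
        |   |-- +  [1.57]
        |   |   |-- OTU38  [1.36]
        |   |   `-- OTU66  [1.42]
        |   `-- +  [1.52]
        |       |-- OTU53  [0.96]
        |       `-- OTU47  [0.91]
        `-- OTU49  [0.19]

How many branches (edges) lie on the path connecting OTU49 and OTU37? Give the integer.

The MRCA of OTU49 and OTU37 is the root of the tree.
From OTU49 up to that node: 3 branches. From OTU37 up to the same node: 4 branches. Total: 3 + 4 = 7.

7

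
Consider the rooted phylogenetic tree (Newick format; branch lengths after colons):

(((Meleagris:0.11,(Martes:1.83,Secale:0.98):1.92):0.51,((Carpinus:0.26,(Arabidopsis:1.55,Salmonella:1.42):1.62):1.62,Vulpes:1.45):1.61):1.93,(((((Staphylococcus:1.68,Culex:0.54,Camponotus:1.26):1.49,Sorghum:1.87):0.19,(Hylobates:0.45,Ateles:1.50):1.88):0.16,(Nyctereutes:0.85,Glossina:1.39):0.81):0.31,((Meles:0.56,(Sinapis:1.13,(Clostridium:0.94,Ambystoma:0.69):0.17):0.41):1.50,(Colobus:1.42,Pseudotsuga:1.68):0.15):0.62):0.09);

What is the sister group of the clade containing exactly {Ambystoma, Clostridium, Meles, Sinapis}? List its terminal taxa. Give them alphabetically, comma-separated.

The clade containing exactly {Ambystoma, Clostridium, Meles, Sinapis} attaches to the tree at the node subtending ((Meles,(Sinapis,(Clostridium,Ambystoma))),(Colobus,Pseudotsuga)).
The other lineage descending from that same node — the sister group — is (Colobus,Pseudotsuga); its 2 tips in alphabetical order are the answer.

Colobus, Pseudotsuga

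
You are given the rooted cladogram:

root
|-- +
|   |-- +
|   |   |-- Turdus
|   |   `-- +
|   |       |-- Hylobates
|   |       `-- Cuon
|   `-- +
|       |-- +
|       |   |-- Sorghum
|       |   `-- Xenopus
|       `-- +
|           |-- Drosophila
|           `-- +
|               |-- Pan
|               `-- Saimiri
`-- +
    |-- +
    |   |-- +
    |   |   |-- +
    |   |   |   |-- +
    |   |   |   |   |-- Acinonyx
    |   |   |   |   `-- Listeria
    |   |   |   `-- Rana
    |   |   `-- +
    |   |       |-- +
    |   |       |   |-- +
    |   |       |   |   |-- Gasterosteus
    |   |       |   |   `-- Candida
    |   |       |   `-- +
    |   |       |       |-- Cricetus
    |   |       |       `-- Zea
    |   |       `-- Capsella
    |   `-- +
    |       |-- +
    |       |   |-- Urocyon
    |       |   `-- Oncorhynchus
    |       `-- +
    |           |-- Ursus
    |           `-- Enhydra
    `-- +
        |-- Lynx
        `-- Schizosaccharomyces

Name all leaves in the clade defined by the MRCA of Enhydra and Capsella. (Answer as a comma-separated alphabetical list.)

Acinonyx, Candida, Capsella, Cricetus, Enhydra, Gasterosteus, Listeria, Oncorhynchus, Rana, Urocyon, Ursus, Zea

Tracing Enhydra: it sits inside (Ursus,Enhydra).
Tracing Capsella: it sits inside (((Gasterosteus,Candida),(Cricetus,Zea)),Capsella).
The smallest clade enclosing both is ((((Acinonyx,Listeria),Rana),(((Gasterosteus,Candida),(Cricetus,Zea)),Capsella)),((Urocyon,Oncorhynchus),(Ursus,Enhydra))); the answer is its 12 terminal taxa in alphabetical order.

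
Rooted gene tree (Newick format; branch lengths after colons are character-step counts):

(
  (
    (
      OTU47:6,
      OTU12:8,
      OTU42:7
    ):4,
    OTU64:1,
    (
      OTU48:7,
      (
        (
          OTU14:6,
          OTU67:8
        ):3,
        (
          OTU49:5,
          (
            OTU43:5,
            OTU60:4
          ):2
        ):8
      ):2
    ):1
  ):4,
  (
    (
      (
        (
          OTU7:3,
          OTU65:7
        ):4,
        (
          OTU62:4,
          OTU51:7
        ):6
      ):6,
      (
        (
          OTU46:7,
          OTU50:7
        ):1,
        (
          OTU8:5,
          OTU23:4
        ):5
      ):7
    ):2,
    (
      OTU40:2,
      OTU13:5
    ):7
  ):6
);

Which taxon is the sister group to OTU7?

OTU65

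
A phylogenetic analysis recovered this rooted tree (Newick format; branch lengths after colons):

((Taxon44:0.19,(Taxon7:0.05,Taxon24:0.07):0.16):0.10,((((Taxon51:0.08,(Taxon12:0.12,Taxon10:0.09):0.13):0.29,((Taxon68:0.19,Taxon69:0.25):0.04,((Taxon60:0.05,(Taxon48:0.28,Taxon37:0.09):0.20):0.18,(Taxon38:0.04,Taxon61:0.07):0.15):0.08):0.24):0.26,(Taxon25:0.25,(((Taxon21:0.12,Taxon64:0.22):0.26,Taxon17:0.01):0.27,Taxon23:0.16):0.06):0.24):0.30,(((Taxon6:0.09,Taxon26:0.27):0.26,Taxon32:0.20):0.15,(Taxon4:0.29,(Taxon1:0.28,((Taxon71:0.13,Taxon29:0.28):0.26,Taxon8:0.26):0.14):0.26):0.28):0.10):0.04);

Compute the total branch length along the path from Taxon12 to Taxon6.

1.70

The path runs Taxon12 → … → MRCA → … → Taxon6; the MRCA is the node subtending ((((Taxon51,(Taxon12,Taxon10)),((Taxon68,Taxon69),((Taxon60,(Taxon48,Taxon37)),(Taxon38,Taxon61)))),(Taxon25,(((Taxon21,Taxon64),Taxon17),Taxon23))),(((Taxon6,Taxon26),Taxon32),(Taxon4,(Taxon1,((Taxon71,Taxon29),Taxon8))))).
Branch lengths along that path: 0.12 + 0.13 + 0.29 + 0.26 + 0.30 + 0.10 + 0.15 + 0.26 + 0.09 = 1.70.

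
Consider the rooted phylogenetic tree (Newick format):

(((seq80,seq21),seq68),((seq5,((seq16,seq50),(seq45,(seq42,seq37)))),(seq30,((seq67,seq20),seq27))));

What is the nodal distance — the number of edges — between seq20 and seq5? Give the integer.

The MRCA of seq20 and seq5 is the node subtending ((seq5,((seq16,seq50),(seq45,(seq42,seq37)))),(seq30,((seq67,seq20),seq27))).
From seq20 up to that node: 4 branches. From seq5 up to the same node: 2 branches. Total: 4 + 2 = 6.

6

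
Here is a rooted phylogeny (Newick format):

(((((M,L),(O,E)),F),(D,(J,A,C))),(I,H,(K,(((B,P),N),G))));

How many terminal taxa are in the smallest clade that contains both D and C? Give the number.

4

The MRCA of D and C is the node subtending (D,(J,A,C)).
That clade contains 4 terminal taxa: A, C, D, J.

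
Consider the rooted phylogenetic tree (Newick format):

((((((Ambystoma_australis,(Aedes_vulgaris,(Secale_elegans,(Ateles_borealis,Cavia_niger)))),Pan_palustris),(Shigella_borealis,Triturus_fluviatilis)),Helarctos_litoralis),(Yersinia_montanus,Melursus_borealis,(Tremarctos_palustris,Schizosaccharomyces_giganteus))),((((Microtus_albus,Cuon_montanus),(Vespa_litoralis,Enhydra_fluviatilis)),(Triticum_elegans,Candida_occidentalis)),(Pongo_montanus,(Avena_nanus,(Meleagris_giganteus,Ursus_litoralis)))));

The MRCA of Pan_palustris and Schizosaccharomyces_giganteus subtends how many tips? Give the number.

13

The MRCA of Pan_palustris and Schizosaccharomyces_giganteus is the node subtending (((((Ambystoma_australis,(Aedes_vulgaris,(Secale_elegans,(Ateles_borealis,Cavia_niger)))),Pan_palustris),(Shigella_borealis,Triturus_fluviatilis)),Helarctos_litoralis),(Yersinia_montanus,Melursus_borealis,(Tremarctos_palustris,Schizosaccharomyces_giganteus))).
That clade contains 13 terminal taxa: Aedes_vulgaris, Ambystoma_australis, Ateles_borealis, Cavia_niger, Helarctos_litoralis, Melursus_borealis, Pan_palustris, Schizosaccharomyces_giganteus, Secale_elegans, Shigella_borealis, Tremarctos_palustris, Triturus_fluviatilis, Yersinia_montanus.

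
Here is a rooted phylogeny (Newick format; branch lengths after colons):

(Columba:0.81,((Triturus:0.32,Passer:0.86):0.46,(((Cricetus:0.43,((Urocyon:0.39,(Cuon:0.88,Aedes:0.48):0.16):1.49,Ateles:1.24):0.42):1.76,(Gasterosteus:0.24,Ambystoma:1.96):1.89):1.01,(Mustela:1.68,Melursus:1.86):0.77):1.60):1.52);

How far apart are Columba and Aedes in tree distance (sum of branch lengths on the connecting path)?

The path runs Columba → … → MRCA → … → Aedes; the MRCA is the root of the tree.
Branch lengths along that path: 0.81 + 1.52 + 1.60 + 1.01 + 1.76 + 0.42 + 1.49 + 0.16 + 0.48 = 9.25.

9.25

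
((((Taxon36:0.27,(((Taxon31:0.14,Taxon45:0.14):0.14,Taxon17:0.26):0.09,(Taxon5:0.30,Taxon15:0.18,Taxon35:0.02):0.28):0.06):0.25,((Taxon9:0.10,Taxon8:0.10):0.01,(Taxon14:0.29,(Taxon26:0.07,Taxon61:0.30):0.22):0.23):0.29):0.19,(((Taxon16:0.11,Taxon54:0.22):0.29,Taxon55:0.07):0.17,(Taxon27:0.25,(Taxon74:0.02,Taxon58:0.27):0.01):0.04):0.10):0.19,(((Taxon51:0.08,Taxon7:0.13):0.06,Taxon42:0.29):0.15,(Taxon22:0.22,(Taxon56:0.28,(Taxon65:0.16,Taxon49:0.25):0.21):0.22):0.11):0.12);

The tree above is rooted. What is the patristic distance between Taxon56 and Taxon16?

The path runs Taxon56 → … → MRCA → … → Taxon16; the MRCA is the root of the tree.
Branch lengths along that path: 0.28 + 0.22 + 0.11 + 0.12 + 0.19 + 0.10 + 0.17 + 0.29 + 0.11 = 1.59.

1.59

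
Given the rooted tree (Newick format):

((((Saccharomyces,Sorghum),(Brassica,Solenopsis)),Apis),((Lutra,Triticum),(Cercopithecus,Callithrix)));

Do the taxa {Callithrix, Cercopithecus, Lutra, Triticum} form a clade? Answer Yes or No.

Yes

The most recent common ancestor of these taxa subtends ((Lutra,Triticum),(Cercopithecus,Callithrix)).
That clade has exactly 4 tips — every listed taxon and nothing else — so the group is monophyletic.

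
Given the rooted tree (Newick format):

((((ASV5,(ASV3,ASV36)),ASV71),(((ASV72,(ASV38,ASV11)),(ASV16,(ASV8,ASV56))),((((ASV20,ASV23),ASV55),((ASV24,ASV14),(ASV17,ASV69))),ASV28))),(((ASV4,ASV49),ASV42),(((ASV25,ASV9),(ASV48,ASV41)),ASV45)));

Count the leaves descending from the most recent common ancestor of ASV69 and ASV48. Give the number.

The MRCA of ASV69 and ASV48 is the root, so the clade is the entire tree.
That clade contains 26 terminal taxa: ASV11, ASV14, ASV16, ASV17, ASV20, ASV23, ASV24, ASV25, ASV28, ASV3, ASV36, ASV38, ASV4, ASV41, ASV42, ASV45, ASV48, ASV49, ASV5, ASV55, ASV56, ASV69, ASV71, ASV72, ASV8, ASV9.

26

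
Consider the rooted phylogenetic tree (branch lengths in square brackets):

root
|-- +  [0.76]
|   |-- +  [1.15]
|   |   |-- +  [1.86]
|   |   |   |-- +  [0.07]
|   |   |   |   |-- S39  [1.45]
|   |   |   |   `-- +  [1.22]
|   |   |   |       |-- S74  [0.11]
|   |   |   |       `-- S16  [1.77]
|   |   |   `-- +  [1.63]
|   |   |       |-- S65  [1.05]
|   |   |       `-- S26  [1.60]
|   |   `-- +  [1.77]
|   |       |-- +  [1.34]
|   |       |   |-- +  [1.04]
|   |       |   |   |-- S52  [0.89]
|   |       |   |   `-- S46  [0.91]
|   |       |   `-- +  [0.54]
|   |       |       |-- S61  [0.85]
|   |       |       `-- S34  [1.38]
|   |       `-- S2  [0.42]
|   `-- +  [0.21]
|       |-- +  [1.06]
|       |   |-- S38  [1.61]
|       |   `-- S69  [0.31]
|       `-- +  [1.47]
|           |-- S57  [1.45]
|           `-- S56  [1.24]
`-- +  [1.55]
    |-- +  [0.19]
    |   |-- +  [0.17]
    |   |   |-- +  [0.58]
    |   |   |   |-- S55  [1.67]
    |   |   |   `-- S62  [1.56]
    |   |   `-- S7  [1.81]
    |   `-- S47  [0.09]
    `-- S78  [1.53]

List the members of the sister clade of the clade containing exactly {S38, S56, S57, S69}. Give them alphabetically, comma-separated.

The clade containing exactly {S38, S56, S57, S69} attaches to the tree at the node subtending ((((S39,(S74,S16)),(S65,S26)),(((S52,S46),(S61,S34)),S2)),((S38,S69),(S57,S56))).
The other lineage descending from that same node — the sister group — is (((S39,(S74,S16)),(S65,S26)),(((S52,S46),(S61,S34)),S2)); its 10 tips in alphabetical order are the answer.

S16, S2, S26, S34, S39, S46, S52, S61, S65, S74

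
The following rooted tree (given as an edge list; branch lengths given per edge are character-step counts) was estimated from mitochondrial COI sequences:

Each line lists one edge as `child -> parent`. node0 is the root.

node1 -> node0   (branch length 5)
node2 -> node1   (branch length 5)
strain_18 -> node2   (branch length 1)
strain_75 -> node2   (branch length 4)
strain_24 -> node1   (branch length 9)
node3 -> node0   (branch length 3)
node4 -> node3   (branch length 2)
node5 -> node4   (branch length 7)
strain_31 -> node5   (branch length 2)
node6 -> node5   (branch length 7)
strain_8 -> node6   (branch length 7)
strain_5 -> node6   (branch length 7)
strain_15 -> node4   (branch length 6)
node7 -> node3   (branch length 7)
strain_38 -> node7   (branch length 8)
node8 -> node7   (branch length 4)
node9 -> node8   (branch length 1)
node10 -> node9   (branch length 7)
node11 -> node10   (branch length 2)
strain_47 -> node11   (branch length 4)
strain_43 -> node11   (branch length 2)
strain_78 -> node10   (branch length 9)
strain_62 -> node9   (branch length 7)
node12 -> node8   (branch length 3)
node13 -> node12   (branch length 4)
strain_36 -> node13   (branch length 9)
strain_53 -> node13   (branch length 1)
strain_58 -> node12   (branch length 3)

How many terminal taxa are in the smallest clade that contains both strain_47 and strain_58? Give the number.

The MRCA of strain_47 and strain_58 is the node subtending ((((strain_47,strain_43),strain_78),strain_62),((strain_36,strain_53),strain_58)).
That clade contains 7 terminal taxa: strain_36, strain_43, strain_47, strain_53, strain_58, strain_62, strain_78.

7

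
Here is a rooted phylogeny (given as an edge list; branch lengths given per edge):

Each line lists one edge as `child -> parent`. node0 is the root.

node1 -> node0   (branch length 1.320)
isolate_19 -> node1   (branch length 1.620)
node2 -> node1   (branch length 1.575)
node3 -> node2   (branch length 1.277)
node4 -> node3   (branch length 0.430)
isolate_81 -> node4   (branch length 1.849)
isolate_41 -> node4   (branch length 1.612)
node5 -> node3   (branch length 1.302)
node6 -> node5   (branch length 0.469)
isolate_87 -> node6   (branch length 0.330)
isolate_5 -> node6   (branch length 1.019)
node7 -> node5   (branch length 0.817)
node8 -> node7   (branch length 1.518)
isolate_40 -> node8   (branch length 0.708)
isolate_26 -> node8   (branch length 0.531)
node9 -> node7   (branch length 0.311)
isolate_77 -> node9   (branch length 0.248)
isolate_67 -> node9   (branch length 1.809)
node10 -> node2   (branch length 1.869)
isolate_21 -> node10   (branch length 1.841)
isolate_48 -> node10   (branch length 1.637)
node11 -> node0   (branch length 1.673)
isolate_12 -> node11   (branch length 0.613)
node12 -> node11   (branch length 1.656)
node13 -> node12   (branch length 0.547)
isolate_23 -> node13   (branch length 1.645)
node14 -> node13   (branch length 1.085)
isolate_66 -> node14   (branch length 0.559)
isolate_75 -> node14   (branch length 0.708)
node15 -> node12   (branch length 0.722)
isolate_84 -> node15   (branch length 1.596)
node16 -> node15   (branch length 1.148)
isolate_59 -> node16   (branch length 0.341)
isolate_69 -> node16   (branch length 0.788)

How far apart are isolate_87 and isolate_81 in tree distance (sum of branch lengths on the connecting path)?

4.380

The path runs isolate_87 → … → MRCA → … → isolate_81; the MRCA is the node subtending ((isolate_81,isolate_41),((isolate_87,isolate_5),((isolate_40,isolate_26),(isolate_77,isolate_67)))).
Branch lengths along that path: 0.330 + 0.469 + 1.302 + 0.430 + 1.849 = 4.380.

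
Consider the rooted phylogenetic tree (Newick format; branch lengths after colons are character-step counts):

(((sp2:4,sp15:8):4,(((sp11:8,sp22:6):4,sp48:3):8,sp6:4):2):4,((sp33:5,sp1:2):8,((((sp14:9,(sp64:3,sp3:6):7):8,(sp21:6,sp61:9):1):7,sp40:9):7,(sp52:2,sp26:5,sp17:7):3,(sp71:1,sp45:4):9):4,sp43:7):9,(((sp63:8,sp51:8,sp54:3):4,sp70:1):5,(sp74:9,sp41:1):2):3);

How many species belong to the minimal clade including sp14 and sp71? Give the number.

11

The MRCA of sp14 and sp71 is the node subtending ((((sp14,(sp64,sp3)),(sp21,sp61)),sp40),(sp52,sp26,sp17),(sp71,sp45)).
That clade contains 11 terminal taxa: sp14, sp17, sp21, sp26, sp3, sp40, sp45, sp52, sp61, sp64, sp71.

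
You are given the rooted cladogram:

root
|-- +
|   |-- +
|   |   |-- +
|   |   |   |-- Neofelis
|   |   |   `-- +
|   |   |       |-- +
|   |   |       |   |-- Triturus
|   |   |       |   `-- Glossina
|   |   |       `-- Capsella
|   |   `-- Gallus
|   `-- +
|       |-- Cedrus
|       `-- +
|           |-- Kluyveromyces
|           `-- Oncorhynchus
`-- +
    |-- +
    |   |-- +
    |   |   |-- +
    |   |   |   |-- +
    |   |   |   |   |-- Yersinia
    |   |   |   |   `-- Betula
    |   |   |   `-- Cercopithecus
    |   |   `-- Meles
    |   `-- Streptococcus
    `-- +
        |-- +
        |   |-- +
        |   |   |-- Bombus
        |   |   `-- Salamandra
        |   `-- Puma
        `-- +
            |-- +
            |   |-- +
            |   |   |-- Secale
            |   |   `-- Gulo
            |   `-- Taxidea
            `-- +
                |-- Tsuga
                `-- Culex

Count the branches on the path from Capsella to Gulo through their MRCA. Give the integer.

The MRCA of Capsella and Gulo is the root of the tree.
From Capsella up to that node: 5 branches. From Gulo up to the same node: 6 branches. Total: 5 + 6 = 11.

11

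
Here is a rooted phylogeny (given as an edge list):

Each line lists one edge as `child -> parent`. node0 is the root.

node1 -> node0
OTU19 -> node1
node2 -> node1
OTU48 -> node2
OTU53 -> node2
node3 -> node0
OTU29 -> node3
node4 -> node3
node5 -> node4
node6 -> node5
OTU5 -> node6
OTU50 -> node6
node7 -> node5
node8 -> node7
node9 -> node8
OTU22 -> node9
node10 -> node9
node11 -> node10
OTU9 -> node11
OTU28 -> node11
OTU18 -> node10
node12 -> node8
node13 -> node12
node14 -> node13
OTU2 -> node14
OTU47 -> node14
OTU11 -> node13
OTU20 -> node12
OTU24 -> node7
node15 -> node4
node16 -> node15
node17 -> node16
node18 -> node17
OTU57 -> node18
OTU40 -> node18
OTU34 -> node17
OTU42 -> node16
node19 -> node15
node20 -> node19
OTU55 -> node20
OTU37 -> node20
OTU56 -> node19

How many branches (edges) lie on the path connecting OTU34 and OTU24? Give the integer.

The MRCA of OTU34 and OTU24 is the node subtending (((OTU5,OTU50),(((OTU22,((OTU9,OTU28),OTU18)),(((OTU2,OTU47),OTU11),OTU20)),OTU24)),((((OTU57,OTU40),OTU34),OTU42),((OTU55,OTU37),OTU56))).
From OTU34 up to that node: 4 branches. From OTU24 up to the same node: 3 branches. Total: 4 + 3 = 7.

7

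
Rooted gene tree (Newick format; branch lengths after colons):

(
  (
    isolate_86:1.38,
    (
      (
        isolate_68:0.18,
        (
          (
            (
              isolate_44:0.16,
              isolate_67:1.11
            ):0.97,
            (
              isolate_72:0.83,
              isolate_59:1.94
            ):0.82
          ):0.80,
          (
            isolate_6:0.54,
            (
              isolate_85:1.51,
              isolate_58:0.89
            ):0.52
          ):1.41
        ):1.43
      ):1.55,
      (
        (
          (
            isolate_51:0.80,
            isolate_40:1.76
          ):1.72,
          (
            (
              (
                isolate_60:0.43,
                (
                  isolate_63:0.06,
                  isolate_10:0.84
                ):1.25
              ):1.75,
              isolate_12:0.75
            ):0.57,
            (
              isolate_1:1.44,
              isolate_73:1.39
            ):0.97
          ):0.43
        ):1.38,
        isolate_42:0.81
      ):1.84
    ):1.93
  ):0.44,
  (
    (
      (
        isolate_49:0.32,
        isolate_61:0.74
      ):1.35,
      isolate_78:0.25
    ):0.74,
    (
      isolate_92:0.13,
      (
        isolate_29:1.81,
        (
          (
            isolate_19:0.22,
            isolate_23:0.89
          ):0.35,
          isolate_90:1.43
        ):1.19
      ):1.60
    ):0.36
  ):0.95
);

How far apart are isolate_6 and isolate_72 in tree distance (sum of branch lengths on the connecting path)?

The path runs isolate_6 → … → MRCA → … → isolate_72; the MRCA is the node subtending (((isolate_44,isolate_67),(isolate_72,isolate_59)),(isolate_6,(isolate_85,isolate_58))).
Branch lengths along that path: 0.54 + 1.41 + 0.80 + 0.82 + 0.83 = 4.40.

4.40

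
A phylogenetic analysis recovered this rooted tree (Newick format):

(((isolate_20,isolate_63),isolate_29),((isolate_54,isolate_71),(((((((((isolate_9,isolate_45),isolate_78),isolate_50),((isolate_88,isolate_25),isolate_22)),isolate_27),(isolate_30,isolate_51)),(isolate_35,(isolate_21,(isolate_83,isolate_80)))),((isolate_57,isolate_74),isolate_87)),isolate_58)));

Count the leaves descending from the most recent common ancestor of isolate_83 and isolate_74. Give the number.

17

The MRCA of isolate_83 and isolate_74 is the node subtending ((((((((isolate_9,isolate_45),isolate_78),isolate_50),((isolate_88,isolate_25),isolate_22)),isolate_27),(isolate_30,isolate_51)),(isolate_35,(isolate_21,(isolate_83,isolate_80)))),((isolate_57,isolate_74),isolate_87)).
That clade contains 17 terminal taxa: isolate_21, isolate_22, isolate_25, isolate_27, isolate_30, isolate_35, isolate_45, isolate_50, isolate_51, isolate_57, isolate_74, isolate_78, isolate_80, isolate_83, isolate_87, isolate_88, isolate_9.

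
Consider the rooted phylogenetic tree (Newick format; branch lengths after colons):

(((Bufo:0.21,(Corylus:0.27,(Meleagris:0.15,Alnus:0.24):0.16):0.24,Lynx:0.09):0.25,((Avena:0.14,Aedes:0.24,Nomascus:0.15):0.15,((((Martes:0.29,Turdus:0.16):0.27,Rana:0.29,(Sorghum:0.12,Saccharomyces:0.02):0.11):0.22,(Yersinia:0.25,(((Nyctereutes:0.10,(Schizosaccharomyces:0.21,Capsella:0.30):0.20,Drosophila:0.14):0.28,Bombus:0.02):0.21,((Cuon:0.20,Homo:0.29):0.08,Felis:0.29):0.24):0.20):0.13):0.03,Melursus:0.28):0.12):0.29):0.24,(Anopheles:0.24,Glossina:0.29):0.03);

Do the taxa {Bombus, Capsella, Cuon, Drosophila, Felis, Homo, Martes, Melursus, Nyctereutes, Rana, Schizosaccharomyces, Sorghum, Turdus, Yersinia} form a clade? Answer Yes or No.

No

The MRCA of the listed taxa subtends ((((Martes,Turdus),Rana,(Sorghum,Saccharomyces)),(Yersinia,(((Nyctereutes,(Schizosaccharomyces,Capsella),Drosophila),Bombus),((Cuon,Homo),Felis)))),Melursus).
That clade also contains Saccharomyces, which is not in the proposed group, so the group is not monophyletic.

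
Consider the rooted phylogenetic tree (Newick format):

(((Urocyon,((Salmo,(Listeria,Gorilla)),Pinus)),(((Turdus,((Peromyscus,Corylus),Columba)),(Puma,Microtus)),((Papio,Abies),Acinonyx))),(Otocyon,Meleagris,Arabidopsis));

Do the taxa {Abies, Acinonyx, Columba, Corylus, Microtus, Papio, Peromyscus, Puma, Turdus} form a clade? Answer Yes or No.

Yes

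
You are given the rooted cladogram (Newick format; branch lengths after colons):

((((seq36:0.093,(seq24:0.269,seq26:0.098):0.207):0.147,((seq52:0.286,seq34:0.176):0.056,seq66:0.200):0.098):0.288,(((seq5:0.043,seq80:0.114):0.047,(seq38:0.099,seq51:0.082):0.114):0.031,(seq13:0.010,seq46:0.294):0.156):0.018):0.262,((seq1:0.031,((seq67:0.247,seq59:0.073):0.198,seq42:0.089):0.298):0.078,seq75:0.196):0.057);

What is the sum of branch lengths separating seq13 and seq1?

0.612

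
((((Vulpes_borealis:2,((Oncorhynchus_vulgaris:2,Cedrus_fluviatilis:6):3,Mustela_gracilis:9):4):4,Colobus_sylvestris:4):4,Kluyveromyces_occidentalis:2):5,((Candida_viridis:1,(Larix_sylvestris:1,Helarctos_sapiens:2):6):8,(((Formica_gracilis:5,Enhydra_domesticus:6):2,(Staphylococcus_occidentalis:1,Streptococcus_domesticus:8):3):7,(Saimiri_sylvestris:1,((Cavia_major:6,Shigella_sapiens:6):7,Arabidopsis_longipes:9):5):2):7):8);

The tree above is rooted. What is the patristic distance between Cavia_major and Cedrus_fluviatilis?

The path runs Cavia_major → … → MRCA → … → Cedrus_fluviatilis; the MRCA is the root of the tree.
Branch lengths along that path: 6 + 7 + 5 + 2 + 7 + 8 + 5 + 4 + 4 + 4 + 3 + 6 = 61.

61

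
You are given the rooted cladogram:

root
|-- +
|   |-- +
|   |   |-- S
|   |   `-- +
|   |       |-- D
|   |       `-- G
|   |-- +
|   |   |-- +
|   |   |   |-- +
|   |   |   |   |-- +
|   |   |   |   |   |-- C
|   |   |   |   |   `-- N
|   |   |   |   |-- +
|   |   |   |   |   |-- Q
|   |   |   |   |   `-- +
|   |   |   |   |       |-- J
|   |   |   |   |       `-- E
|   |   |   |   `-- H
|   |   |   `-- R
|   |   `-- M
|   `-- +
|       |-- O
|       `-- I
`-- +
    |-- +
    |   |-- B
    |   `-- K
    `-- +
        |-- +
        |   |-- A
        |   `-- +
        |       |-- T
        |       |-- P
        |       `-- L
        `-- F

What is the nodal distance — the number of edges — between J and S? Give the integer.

The MRCA of J and S is the node subtending ((S,(D,G)),((((C,N),(Q,(J,E)),H),R),M),(O,I)).
From J up to that node: 6 branches. From S up to the same node: 2 branches. Total: 6 + 2 = 8.

8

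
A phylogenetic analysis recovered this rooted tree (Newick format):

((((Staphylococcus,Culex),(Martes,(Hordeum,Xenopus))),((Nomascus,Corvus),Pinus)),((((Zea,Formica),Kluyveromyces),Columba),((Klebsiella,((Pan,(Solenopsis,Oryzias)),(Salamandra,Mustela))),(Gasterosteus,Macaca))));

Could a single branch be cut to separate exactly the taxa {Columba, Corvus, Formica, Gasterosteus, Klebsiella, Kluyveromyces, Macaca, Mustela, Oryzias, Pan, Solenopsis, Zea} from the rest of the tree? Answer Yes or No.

The MRCA of the listed taxa is the root, so the smallest clade containing them is the whole tree.
That clade also contains Culex, Hordeum, Martes, Nomascus, Pinus, Salamandra, Staphylococcus, Xenopus, which are not in the proposed group, so the group is not monophyletic.

No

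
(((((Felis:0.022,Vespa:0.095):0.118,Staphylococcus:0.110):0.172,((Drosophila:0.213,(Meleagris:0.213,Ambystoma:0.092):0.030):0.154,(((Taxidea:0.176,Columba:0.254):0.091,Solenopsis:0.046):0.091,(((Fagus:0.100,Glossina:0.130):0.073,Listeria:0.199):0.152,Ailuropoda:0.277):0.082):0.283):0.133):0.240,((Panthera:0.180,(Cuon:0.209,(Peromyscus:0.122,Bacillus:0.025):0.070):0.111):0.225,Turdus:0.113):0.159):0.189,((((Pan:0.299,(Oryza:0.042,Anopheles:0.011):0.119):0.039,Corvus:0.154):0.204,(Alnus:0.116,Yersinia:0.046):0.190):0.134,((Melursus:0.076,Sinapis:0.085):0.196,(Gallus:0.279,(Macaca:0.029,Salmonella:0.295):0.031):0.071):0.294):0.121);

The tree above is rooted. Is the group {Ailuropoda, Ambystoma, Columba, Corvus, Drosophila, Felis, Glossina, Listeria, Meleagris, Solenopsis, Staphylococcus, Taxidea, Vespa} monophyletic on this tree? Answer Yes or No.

The MRCA of the listed taxa is the root, so the smallest clade containing them is the whole tree.
That clade also contains Alnus, Anopheles, Bacillus, Cuon, Fagus, Gallus, Macaca, Melursus, Oryza, Pan, Panthera, Peromyscus, Salmonella, Sinapis, Turdus, Yersinia, which are not in the proposed group, so the group is not monophyletic.

No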